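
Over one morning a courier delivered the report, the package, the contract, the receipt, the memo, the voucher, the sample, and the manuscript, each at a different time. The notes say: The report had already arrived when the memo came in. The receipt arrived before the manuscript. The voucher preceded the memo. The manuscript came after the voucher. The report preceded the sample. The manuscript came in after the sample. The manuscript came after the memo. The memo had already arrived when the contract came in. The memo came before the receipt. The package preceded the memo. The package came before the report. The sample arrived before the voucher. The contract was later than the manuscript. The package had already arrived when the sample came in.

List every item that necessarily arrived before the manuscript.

Directly stated before the manuscript: the memo, the receipt, the sample, and the voucher.
The package reaches the manuscript via the package → the sample → the manuscript.
The report reaches the manuscript via the report → the memo → the manuscript.
No chain forces the contract ahead of the manuscript.

the memo, the package, the receipt, the report, the sample, the voucher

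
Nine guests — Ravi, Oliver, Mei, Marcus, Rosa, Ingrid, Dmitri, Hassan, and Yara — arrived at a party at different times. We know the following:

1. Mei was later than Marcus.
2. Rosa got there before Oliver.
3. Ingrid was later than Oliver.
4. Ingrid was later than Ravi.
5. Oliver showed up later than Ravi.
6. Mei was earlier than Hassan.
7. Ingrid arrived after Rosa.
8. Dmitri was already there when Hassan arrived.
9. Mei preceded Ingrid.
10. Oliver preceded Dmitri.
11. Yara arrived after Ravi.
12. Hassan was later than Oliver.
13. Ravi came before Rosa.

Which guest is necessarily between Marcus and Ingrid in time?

Mei

Tracing the constraints gives Marcus → Mei → Ingrid, so Mei sits after Marcus and before Ingrid.
No other guest is forced both after Marcus and before Ingrid.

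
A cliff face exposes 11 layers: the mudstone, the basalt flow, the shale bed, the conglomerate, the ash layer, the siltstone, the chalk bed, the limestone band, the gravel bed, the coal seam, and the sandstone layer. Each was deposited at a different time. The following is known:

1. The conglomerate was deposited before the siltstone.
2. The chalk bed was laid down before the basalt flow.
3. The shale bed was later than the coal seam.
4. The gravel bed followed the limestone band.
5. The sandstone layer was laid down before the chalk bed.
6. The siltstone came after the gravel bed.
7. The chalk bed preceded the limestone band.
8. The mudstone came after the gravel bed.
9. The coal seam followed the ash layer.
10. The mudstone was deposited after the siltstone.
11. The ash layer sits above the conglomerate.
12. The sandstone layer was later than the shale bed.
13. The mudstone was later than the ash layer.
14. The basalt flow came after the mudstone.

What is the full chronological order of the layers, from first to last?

The constraints fix every adjacent pair, so only one ordering works:
the conglomerate → the ash layer → the coal seam → the shale bed → the sandstone layer → the chalk bed → the limestone band → the gravel bed → the siltstone → the mudstone → the basalt flow.

the conglomerate, the ash layer, the coal seam, the shale bed, the sandstone layer, the chalk bed, the limestone band, the gravel bed, the siltstone, the mudstone, the basalt flow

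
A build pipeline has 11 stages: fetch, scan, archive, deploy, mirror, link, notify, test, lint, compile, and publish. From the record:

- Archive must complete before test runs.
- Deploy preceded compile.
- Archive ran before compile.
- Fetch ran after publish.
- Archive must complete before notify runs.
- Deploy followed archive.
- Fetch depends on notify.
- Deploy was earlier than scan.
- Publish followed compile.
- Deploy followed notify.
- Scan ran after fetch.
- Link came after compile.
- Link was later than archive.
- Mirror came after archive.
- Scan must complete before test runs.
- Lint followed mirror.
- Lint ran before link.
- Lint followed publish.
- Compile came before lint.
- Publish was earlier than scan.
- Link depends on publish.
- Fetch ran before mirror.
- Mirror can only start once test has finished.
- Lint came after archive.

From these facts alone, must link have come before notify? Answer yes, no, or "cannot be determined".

no

Tracing the constraints gives notify → deploy → compile → link, so notify must come before link.
That means link cannot be before notify.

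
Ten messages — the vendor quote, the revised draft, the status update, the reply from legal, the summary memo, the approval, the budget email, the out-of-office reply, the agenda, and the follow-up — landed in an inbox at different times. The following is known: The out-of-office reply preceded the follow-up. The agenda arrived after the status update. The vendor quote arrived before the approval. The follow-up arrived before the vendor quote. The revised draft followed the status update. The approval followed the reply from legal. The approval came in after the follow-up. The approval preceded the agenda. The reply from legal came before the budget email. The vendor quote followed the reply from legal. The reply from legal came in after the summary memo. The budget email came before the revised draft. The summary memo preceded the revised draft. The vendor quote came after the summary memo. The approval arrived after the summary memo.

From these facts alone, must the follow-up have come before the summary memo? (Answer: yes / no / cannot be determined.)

No chain of stated constraints runs from the follow-up to the summary memo, and none runs from the summary memo to the follow-up either.
So the relative order of the follow-up and the summary memo is not fixed by the given facts.

cannot be determined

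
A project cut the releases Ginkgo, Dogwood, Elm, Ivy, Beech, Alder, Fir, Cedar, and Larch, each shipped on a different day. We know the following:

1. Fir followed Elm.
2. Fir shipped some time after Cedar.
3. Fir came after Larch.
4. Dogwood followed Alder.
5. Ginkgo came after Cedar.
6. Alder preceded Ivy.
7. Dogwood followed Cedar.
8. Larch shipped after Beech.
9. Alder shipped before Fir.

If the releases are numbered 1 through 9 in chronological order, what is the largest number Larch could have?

8

Larch must come before Fir — 1 release forced after it.
Everything else can be placed before Larch in some valid order, so Larch can sit as late as position 9 − 1 = 8.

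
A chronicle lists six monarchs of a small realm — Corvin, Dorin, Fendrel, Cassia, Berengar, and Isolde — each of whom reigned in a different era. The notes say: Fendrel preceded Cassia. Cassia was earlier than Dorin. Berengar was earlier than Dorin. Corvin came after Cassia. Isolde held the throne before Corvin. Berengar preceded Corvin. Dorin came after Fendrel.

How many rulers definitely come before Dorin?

3

Directly stated before Dorin: Berengar, Cassia, and Fendrel.
No chain forces Isolde (or any of the others) ahead of Dorin.
That's Berengar, Cassia, and Fendrel — 3 in all.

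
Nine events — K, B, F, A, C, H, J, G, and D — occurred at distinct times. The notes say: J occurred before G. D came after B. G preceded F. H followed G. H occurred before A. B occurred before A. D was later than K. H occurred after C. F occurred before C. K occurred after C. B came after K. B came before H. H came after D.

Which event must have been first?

J has a chain of constraints placing it before every other event, so J must be first.

J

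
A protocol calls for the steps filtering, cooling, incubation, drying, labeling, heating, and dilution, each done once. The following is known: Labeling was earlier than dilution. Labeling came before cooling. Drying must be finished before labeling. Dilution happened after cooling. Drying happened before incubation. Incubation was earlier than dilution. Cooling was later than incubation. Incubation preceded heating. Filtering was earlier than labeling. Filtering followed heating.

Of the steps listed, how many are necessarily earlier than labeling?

Directly stated before labeling: drying and filtering.
Heating reaches labeling via heating → filtering → labeling.
Incubation reaches labeling via incubation → heating → filtering → labeling.
No chain forces dilution (or any of the others) ahead of labeling.
That's drying, filtering, heating, and incubation — 4 in all.

4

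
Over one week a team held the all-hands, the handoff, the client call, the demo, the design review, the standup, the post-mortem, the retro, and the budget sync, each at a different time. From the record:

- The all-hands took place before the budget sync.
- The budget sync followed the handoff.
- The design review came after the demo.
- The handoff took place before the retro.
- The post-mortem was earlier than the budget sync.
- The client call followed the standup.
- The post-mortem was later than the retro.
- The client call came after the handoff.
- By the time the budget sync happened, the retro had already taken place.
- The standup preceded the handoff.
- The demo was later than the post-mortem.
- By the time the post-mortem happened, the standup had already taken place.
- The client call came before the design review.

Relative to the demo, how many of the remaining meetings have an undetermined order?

Forced before the demo: the handoff, the post-mortem, the retro, and the standup; forced after the demo: the design review.
That leaves the all-hands, the budget sync, and the client call with no forced order relative to the demo — 3.

3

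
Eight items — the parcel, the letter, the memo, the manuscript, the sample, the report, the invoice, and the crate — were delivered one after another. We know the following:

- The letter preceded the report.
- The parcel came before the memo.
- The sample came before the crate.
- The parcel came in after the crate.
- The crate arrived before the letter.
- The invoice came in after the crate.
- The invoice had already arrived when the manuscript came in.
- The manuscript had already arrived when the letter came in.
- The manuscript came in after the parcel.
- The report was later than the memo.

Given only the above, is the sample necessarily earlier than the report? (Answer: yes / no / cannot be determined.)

yes

Chain the constraints: the sample → the crate → the letter → the report. Each link is directly stated, so the sample comes before the report.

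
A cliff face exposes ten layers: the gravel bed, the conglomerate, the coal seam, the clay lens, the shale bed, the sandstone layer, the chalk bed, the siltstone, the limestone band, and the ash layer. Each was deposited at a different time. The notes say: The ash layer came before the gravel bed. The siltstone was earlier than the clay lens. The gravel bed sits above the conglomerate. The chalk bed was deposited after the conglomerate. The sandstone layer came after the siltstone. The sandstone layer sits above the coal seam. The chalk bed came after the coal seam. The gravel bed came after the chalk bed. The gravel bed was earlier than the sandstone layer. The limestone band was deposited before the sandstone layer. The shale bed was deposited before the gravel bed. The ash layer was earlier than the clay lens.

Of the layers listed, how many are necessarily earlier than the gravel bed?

Directly stated before the gravel bed: the ash layer, the chalk bed, the conglomerate, and the shale bed.
The coal seam reaches the gravel bed via the coal seam → the chalk bed → the gravel bed.
That's the ash layer, the chalk bed, the coal seam, the conglomerate, and the shale bed — 5 in all.

5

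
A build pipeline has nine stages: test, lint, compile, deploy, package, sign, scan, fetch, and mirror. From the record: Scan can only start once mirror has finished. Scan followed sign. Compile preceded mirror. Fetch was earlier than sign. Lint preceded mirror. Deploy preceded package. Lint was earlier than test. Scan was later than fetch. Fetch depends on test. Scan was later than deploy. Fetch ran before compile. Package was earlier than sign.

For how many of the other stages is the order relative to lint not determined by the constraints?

2

Forced after lint: compile, fetch, mirror, scan, sign, and test.
That leaves deploy and package with no forced order relative to lint — 2.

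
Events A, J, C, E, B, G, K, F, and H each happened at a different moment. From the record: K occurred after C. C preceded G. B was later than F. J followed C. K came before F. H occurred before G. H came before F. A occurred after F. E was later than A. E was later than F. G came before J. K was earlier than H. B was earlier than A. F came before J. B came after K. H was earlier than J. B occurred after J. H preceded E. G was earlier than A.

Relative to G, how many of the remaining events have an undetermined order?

Forced before G: C, H, and K; forced after G: A, B, E, and J.
That leaves F with no forced order relative to G — 1.

1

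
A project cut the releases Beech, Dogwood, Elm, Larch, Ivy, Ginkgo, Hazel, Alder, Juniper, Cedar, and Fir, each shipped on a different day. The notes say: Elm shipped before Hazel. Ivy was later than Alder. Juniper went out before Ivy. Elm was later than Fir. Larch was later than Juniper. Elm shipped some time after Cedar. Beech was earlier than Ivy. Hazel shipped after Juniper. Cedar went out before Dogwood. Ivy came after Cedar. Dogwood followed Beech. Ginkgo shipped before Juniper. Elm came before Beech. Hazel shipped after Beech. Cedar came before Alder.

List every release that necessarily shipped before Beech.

Directly stated before Beech: Elm.
Cedar reaches Beech via Cedar → Elm → Beech.
Fir reaches Beech via Fir → Elm → Beech.
No chain forces Ivy (or any of the others) ahead of Beech.

Cedar, Elm, Fir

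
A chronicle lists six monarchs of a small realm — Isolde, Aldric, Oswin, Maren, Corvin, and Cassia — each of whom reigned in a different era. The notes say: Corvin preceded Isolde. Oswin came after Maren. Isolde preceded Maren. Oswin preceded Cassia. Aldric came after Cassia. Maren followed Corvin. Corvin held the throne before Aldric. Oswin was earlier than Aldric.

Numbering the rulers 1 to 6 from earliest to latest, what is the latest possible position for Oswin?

Oswin must come before Aldric and Cassia — 2 rulers forced after them.
Everything else can be placed before Oswin in some valid order, so Oswin can sit as late as position 6 − 2 = 4.

4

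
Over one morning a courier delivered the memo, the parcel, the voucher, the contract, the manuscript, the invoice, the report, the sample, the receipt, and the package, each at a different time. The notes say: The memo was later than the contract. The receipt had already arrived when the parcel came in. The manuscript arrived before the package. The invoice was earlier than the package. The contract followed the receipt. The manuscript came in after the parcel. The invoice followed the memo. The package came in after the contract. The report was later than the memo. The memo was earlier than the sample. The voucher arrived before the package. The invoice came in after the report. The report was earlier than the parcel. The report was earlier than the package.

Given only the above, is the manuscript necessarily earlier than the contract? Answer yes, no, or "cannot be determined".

Tracing the constraints gives the contract → the memo → the report → the parcel → the manuscript, so the contract must come before the manuscript.
That means the manuscript cannot be before the contract.

no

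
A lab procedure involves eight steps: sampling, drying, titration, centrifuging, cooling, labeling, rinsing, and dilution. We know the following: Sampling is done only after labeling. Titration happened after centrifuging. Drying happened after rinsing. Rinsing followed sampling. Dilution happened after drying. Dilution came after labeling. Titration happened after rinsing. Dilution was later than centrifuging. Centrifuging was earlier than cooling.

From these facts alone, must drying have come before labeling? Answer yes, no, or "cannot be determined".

Tracing the constraints gives labeling → sampling → rinsing → drying, so labeling must come before drying.
That means drying cannot be before labeling.

no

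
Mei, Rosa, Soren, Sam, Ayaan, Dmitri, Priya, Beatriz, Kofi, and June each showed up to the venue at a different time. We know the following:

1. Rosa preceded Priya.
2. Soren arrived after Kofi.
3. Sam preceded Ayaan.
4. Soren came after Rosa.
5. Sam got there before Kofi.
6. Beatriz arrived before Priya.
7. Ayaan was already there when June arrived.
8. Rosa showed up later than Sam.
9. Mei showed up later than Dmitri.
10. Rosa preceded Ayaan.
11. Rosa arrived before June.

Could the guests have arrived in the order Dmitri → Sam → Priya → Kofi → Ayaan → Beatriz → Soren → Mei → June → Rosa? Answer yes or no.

no

The constraints require Rosa before Soren, but in the proposed sequence Soren appears ahead of Rosa. That one violation is enough.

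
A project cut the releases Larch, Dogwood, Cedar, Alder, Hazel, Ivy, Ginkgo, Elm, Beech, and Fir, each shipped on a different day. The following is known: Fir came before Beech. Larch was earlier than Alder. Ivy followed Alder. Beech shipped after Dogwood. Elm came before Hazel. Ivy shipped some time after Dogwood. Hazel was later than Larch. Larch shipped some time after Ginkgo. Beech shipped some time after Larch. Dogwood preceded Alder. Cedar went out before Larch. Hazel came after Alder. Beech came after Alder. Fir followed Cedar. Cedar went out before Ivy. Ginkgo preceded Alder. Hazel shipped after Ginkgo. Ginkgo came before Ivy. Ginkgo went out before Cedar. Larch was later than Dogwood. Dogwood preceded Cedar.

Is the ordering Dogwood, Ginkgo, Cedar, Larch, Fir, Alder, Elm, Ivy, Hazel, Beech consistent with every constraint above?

yes

Check each stated constraint against the proposed order — e.g. Dogwood is ahead of Ivy; Dogwood is ahead of Beech. Every pair is in the required order; nothing is violated.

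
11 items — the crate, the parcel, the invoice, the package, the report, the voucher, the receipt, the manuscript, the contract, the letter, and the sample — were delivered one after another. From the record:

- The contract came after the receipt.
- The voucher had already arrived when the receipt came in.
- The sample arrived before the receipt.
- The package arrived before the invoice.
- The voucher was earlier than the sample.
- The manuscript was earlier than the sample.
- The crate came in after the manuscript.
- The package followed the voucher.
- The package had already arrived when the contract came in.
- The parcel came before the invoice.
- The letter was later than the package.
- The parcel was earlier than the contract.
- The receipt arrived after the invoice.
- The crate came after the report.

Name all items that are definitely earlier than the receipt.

Directly stated before the receipt: the invoice, the sample, and the voucher.
The manuscript reaches the receipt via the manuscript → the sample → the receipt.
The package reaches the receipt via the package → the invoice → the receipt.
The parcel reaches the receipt via the parcel → the invoice → the receipt.
No chain forces the report (or any of the others) ahead of the receipt.

the invoice, the manuscript, the package, the parcel, the sample, the voucher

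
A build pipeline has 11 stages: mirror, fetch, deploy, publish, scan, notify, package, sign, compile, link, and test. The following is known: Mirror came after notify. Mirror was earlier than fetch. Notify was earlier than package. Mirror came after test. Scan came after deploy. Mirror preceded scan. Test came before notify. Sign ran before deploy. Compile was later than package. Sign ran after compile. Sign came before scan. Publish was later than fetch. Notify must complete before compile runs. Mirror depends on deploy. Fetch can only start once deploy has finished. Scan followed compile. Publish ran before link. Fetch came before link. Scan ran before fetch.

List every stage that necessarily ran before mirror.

compile, deploy, notify, package, sign, test

Directly stated before mirror: deploy, notify, and test.
Compile reaches mirror via compile → sign → deploy → mirror.
Package reaches mirror via package → compile → sign → deploy → mirror.
Sign reaches mirror via sign → deploy → mirror.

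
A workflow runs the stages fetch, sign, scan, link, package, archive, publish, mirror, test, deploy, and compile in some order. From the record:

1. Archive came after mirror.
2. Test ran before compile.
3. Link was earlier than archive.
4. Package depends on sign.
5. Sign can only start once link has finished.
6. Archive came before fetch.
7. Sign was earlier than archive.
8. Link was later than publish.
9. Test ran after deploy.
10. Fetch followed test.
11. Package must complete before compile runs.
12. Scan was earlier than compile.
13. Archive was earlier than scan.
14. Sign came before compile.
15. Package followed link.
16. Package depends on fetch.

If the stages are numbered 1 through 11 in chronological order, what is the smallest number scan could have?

Archive, link, mirror, publish, and sign must all come before scan — 5 forced predecessors.
Nothing else is forced ahead of scan, so its earliest slot is position 5 + 1 = 6.

6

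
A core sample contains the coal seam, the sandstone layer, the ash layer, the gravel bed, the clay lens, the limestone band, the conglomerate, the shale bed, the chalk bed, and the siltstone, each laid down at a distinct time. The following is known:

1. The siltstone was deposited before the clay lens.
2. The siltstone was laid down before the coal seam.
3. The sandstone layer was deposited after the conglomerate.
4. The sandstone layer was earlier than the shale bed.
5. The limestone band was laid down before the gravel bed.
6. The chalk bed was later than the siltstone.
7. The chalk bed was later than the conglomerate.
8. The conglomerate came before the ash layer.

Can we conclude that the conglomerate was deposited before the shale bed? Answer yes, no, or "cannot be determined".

Chain the constraints: the conglomerate → the sandstone layer → the shale bed. Each link is directly stated, so the conglomerate comes before the shale bed.

yes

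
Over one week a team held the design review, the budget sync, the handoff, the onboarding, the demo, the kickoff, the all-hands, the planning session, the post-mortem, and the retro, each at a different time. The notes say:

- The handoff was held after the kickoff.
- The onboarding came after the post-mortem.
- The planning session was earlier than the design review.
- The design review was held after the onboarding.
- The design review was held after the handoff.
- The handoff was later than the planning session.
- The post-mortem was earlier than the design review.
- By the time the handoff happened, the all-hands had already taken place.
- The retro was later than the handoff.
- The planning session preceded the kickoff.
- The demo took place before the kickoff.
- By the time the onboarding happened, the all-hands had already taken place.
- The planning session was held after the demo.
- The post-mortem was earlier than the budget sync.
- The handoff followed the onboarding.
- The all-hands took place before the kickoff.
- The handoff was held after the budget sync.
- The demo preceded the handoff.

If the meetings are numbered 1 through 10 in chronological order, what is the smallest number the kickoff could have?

The all-hands, the demo, and the planning session must all come before the kickoff — 3 forced predecessors.
Nothing else is forced ahead of the kickoff, so its earliest slot is position 3 + 1 = 4.

4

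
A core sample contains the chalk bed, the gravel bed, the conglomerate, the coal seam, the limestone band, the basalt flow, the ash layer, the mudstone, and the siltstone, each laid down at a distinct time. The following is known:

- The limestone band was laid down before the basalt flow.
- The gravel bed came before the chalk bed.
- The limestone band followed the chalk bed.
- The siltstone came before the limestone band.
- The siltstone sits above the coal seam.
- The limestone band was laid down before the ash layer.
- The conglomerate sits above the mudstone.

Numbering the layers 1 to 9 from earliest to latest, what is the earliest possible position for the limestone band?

The chalk bed, the coal seam, the gravel bed, and the siltstone must all come before the limestone band — 4 forced predecessors.
Nothing else is forced ahead of the limestone band, so its earliest slot is position 4 + 1 = 5.

5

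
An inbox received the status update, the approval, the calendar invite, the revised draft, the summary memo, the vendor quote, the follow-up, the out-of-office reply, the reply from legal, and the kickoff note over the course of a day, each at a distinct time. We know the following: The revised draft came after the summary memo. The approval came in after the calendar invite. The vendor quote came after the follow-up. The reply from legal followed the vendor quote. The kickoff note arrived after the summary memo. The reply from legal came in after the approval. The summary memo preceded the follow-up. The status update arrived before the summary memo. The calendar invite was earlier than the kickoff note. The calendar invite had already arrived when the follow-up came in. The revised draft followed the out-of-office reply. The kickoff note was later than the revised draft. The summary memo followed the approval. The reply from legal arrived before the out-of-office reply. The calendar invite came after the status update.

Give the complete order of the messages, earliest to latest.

The constraints fix every adjacent pair, so only one ordering works:
the status update → the calendar invite → the approval → the summary memo → the follow-up → the vendor quote → the reply from legal → the out-of-office reply → the revised draft → the kickoff note.

the status update, the calendar invite, the approval, the summary memo, the follow-up, the vendor quote, the reply from legal, the out-of-office reply, the revised draft, the kickoff note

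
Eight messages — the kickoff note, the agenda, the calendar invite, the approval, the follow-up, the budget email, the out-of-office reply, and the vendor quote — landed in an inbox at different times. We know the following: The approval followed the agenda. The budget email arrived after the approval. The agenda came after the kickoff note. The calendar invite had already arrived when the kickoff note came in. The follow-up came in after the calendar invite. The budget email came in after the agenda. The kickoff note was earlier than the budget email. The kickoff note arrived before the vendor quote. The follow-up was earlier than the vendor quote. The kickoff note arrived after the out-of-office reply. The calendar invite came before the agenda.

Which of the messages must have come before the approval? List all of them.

Directly stated before the approval: the agenda.
The calendar invite reaches the approval via the calendar invite → the agenda → the approval.
The kickoff note reaches the approval via the kickoff note → the agenda → the approval.
The out-of-office reply reaches the approval via the out-of-office reply → the kickoff note → the agenda → the approval.

the agenda, the calendar invite, the kickoff note, the out-of-office reply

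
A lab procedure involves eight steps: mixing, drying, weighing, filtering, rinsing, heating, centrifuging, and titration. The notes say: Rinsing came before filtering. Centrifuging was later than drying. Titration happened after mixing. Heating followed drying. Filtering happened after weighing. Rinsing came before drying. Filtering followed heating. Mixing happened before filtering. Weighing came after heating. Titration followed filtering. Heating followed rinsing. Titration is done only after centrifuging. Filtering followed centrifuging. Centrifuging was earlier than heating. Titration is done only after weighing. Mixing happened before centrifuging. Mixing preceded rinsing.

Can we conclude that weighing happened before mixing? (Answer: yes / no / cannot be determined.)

Tracing the constraints gives mixing → rinsing → heating → weighing, so mixing must come before weighing.
That means weighing cannot be before mixing.

no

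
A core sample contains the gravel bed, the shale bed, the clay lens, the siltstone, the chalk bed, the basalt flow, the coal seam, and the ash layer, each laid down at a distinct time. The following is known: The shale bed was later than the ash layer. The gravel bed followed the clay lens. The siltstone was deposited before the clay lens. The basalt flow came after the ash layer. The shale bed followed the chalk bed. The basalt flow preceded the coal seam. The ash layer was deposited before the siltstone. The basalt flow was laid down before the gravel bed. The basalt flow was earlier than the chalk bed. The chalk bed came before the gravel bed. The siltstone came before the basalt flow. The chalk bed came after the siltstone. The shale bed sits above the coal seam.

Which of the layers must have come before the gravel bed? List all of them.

Directly stated before the gravel bed: the basalt flow, the chalk bed, and the clay lens.
The ash layer reaches the gravel bed via the ash layer → the basalt flow → the gravel bed.
The siltstone reaches the gravel bed via the siltstone → the basalt flow → the gravel bed.
No chain forces the shale bed (or any of the others) ahead of the gravel bed.

the ash layer, the basalt flow, the chalk bed, the clay lens, the siltstone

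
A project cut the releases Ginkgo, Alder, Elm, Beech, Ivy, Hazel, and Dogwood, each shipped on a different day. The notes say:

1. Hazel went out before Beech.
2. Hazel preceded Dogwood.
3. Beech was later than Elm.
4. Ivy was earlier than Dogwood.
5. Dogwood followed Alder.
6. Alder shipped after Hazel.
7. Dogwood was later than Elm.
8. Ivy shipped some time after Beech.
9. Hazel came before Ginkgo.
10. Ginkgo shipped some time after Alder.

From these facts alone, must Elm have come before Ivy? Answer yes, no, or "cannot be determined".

Chain the constraints: Elm → Beech → Ivy. Each link is directly stated, so Elm comes before Ivy.

yes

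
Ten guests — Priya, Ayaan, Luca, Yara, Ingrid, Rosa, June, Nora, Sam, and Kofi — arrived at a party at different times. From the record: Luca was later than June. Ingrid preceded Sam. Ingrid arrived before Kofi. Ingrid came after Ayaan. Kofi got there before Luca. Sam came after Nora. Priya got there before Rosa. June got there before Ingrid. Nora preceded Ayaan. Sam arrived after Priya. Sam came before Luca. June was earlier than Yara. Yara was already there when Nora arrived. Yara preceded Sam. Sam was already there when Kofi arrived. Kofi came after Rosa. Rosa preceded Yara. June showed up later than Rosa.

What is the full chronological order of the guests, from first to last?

The constraints fix every adjacent pair, so only one ordering works:
Priya → Rosa → June → Yara → Nora → Ayaan → Ingrid → Sam → Kofi → Luca.

Priya, Rosa, June, Yara, Nora, Ayaan, Ingrid, Sam, Kofi, Luca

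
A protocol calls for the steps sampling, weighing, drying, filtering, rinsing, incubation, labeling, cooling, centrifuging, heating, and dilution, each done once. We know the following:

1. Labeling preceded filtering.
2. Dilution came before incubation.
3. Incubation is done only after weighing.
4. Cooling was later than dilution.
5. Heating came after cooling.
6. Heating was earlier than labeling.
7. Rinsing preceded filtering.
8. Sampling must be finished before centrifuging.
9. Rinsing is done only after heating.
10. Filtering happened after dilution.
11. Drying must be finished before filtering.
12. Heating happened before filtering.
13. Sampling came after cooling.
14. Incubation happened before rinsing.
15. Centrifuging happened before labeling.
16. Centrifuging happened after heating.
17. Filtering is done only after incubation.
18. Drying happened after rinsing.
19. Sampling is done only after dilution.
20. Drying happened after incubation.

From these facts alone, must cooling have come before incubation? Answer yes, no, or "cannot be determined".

No chain of stated constraints runs from cooling to incubation, and none runs from incubation to cooling either.
So the relative order of cooling and incubation is not fixed by the given facts.

cannot be determined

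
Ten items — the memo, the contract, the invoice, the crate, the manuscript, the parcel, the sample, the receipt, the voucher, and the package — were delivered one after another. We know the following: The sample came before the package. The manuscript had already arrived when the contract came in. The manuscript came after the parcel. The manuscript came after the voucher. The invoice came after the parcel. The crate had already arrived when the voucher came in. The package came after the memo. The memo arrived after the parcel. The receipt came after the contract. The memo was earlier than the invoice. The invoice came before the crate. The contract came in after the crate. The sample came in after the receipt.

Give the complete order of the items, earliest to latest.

The constraints fix every adjacent pair, so only one ordering works:
the parcel → the memo → the invoice → the crate → the voucher → the manuscript → the contract → the receipt → the sample → the package.

the parcel, the memo, the invoice, the crate, the voucher, the manuscript, the contract, the receipt, the sample, the package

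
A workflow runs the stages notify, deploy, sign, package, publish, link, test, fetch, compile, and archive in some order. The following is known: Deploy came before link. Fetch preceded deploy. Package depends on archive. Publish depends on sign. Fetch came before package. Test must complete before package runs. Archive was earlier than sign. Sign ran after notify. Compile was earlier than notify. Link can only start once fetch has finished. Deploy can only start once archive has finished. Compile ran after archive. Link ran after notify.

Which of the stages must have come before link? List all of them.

Directly stated before link: deploy, fetch, and notify.
Archive reaches link via archive → deploy → link.
Compile reaches link via compile → notify → link.

archive, compile, deploy, fetch, notify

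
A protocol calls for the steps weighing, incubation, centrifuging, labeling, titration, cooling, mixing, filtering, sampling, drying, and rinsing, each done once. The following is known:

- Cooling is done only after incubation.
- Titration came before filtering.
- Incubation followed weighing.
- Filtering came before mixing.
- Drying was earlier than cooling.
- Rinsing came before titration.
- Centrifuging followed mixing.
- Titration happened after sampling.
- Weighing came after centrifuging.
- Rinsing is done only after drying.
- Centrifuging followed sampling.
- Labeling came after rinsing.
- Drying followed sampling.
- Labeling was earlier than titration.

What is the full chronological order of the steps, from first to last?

The constraints fix every adjacent pair, so only one ordering works:
sampling → drying → rinsing → labeling → titration → filtering → mixing → centrifuging → weighing → incubation → cooling.

sampling, drying, rinsing, labeling, titration, filtering, mixing, centrifuging, weighing, incubation, cooling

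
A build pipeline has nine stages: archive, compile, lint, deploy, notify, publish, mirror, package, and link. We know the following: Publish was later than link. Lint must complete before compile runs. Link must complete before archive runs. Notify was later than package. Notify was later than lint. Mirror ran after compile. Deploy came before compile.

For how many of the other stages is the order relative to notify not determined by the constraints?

Forced before notify: lint and package.
That leaves archive, compile, deploy, link, mirror, and publish with no forced order relative to notify — 6.

6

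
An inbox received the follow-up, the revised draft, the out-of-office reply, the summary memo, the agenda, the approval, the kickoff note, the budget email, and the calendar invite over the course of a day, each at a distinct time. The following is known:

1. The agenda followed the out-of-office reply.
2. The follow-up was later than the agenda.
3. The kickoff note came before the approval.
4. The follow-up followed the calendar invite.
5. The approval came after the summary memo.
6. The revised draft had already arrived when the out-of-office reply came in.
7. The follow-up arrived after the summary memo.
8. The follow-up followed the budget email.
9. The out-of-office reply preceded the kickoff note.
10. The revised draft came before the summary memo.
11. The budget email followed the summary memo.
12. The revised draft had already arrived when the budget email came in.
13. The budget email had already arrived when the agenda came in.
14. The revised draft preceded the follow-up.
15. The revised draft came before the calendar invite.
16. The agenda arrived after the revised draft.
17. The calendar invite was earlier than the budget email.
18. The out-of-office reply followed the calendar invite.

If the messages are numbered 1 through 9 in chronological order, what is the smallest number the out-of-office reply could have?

3

The calendar invite and the revised draft must both come before the out-of-office reply — 2 forced predecessors.
Nothing else is forced ahead of the out-of-office reply, so its earliest slot is position 2 + 1 = 3.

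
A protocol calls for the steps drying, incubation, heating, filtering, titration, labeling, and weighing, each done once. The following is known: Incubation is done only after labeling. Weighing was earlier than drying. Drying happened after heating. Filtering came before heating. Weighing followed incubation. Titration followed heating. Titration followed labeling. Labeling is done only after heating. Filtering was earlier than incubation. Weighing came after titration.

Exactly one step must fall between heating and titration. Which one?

Tracing the constraints gives heating → labeling → titration, so labeling sits after heating and before titration.
No other step is forced both after heating and before titration.

labeling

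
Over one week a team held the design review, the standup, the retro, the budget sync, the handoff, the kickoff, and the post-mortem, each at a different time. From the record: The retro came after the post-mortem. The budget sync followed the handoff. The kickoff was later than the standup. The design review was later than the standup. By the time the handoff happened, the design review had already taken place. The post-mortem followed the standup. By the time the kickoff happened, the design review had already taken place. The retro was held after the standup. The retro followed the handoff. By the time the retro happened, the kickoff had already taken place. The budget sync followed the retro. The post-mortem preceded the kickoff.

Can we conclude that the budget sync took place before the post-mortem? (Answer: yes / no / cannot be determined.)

no

Tracing the constraints gives the post-mortem → the retro → the budget sync, so the post-mortem must come before the budget sync.
That means the budget sync cannot be before the post-mortem.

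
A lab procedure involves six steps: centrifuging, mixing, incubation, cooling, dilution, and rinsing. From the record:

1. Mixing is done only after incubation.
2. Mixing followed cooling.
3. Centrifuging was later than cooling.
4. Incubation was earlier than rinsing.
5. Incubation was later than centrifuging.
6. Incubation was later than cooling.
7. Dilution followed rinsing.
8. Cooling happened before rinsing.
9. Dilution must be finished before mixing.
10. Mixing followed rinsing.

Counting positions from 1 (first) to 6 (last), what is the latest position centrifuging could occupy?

Centrifuging must come before dilution, incubation, mixing, and rinsing — 4 steps forced after it.
Everything else can be placed before centrifuging in some valid order, so centrifuging can sit as late as position 6 − 4 = 2.

2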